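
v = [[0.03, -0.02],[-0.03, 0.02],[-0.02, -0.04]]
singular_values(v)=[0.05, 0.04]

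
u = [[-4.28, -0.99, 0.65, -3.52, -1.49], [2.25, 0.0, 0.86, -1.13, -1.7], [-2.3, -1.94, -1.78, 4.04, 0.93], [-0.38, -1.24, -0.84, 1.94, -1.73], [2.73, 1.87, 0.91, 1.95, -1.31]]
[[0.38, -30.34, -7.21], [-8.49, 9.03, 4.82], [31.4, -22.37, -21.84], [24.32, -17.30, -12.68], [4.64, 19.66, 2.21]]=u @ [[-3.36, 5.49, 2.84], [0.65, 2.80, 4.31], [-5.14, 5.31, -4.49], [5.17, 0.24, -4.0], [-5.49, 4.48, 1.31]]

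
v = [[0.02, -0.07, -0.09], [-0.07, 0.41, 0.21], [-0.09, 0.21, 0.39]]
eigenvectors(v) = [[0.18, -0.98, -0.08],[-0.71, -0.07, -0.7],[-0.68, -0.19, 0.71]]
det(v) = -0.00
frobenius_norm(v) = 0.66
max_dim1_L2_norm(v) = 0.47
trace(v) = 0.82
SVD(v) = [[-0.18, -0.08, 0.98],  [0.71, -0.7, 0.07],  [0.68, 0.71, 0.19]] @ diag([0.6310704764355226, 0.19116758318444033, 0.0022380596199629748]) @ [[-0.18, 0.71, 0.68], [-0.08, -0.70, 0.71], [-0.98, -0.07, -0.19]]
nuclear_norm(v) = 0.82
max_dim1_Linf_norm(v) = 0.41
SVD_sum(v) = [[0.02, -0.08, -0.08], [-0.08, 0.32, 0.3], [-0.08, 0.3, 0.29]] + [[0.00, 0.01, -0.01], [0.01, 0.09, -0.09], [-0.01, -0.09, 0.10]] + [[-0.0, -0.00, -0.00],[-0.00, -0.0, -0.0],[-0.0, -0.0, -0.0]]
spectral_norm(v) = 0.63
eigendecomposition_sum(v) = [[0.02,-0.08,-0.08], [-0.08,0.32,0.30], [-0.08,0.3,0.29]] + [[-0.00, -0.0, -0.0], [-0.00, -0.0, -0.00], [-0.0, -0.00, -0.0]] + [[0.00, 0.01, -0.01], [0.01, 0.09, -0.09], [-0.01, -0.09, 0.10]]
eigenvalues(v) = [0.63, -0.0, 0.19]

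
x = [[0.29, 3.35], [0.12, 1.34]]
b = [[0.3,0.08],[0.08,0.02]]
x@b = [[0.36, 0.09],  [0.14, 0.04]]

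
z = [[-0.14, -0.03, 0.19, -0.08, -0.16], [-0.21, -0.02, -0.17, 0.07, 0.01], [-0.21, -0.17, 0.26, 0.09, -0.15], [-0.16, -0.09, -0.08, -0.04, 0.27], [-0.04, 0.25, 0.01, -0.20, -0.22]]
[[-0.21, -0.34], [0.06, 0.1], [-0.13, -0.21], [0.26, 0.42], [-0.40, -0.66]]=z @ [[0.3, 0.49], [-1.08, -1.77], [-0.59, -0.96], [-0.07, -0.12], [0.58, 0.96]]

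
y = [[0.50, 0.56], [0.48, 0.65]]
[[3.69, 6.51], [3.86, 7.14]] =y @ [[4.23, 4.17], [2.82, 7.91]]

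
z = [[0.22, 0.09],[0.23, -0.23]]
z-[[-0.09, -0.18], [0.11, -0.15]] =[[0.31, 0.27], [0.12, -0.08]]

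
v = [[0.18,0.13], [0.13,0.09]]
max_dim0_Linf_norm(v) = 0.18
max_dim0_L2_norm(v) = 0.22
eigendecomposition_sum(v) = [[0.18, 0.13], [0.13, 0.09]] + [[-0.0, 0.0], [0.00, -0.00]]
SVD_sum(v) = [[0.18, 0.13], [0.13, 0.09]] + [[-0.0, 0.0], [0.00, -0.0]]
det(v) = -0.00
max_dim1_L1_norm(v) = 0.31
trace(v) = 0.27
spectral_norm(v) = 0.27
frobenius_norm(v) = 0.27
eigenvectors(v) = [[0.81,-0.58], [0.58,0.81]]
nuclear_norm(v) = 0.28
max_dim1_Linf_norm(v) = 0.18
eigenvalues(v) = [0.27, -0.0]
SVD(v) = [[-0.81, -0.58], [-0.58, 0.81]] @ diag([0.27256816492197605, 0.0025681649219760475]) @ [[-0.81, -0.58], [0.58, -0.81]]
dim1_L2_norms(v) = [0.22, 0.16]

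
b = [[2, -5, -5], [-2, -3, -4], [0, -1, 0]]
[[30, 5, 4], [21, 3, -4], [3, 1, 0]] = b@[[0, 0, 2], [-3, -1, 0], [-3, 0, 0]]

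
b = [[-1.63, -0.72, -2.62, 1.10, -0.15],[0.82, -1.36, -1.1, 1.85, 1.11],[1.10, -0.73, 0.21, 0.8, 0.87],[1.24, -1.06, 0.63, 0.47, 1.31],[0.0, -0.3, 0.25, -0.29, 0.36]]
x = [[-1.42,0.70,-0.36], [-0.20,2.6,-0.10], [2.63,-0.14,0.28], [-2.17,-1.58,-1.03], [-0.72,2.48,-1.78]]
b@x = [[-6.71, -4.76, -0.94], [-8.6, -2.98, -4.35], [-3.23, -0.26, -2.64], [-1.86, 0.53, -2.98], [1.09, 0.54, -0.24]]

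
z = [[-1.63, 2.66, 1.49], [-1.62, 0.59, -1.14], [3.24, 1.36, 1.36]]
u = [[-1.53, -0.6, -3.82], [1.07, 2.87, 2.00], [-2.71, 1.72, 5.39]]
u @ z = [[-8.91, -9.62, -6.79],  [0.09, 7.26, 1.04],  [19.09, 1.14, 1.33]]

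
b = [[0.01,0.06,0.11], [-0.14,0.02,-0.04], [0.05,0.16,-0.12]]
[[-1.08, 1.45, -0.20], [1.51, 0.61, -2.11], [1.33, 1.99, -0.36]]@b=[[-0.22, -0.07, -0.15], [-0.18, -0.23, 0.39], [-0.28, 0.06, 0.11]]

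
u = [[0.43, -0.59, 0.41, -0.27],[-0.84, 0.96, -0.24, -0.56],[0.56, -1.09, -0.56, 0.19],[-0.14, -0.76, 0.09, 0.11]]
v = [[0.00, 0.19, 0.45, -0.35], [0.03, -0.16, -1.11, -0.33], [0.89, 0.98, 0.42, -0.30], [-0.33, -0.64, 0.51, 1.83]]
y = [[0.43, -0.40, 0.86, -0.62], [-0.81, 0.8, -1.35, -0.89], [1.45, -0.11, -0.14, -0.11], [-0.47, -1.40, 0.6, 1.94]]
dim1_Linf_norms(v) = [0.45, 1.11, 0.98, 1.83]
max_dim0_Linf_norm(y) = 1.94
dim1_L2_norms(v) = [0.6, 1.17, 1.42, 2.03]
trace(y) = 3.03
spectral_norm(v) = 2.23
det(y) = 2.51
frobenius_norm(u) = 2.29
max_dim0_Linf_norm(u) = 1.09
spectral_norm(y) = 2.94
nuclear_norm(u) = 3.83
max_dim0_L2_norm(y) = 2.23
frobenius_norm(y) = 3.72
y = u + v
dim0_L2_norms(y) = [1.78, 1.66, 1.72, 2.23]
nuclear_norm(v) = 4.52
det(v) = 0.01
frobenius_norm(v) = 2.81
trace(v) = 2.09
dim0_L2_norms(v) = [0.95, 1.2, 1.37, 1.92]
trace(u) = 0.94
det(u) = 0.41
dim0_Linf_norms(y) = [1.45, 1.4, 1.35, 1.94]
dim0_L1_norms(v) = [1.25, 1.97, 2.49, 2.81]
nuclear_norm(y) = 6.39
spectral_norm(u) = 2.03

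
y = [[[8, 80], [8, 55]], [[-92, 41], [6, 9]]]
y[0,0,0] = 8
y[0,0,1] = 80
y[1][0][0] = -92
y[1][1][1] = 9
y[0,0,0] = 8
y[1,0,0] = -92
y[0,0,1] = 80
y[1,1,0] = 6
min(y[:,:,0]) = -92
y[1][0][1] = 41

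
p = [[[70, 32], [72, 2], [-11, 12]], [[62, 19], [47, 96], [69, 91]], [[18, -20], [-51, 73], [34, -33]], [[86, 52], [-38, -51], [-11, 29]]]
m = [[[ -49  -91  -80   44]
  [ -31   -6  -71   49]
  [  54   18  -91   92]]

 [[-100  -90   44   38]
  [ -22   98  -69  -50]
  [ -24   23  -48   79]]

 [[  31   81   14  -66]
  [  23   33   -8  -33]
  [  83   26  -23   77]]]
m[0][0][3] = 44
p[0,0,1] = 32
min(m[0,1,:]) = -71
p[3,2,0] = -11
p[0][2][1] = 12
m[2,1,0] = 23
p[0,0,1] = 32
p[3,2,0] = -11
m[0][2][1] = 18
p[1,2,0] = 69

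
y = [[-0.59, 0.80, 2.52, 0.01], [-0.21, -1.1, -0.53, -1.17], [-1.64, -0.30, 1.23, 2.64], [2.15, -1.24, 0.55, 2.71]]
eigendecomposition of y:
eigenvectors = [[-0.25+0.00j, -0.66+0.00j, -0.66-0.00j, -0.05+0.00j], [0.23+0.00j, (-0.02+0.03j), -0.02-0.03j, (0.9+0j)], [(-0.55+0j), -0.07-0.64j, (-0.07+0.64j), (-0.27+0j)], [(-0.76+0j), 0.22+0.31j, 0.22-0.31j, (0.34+0j)]]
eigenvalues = [(4.21+0j), (-0.3+2.43j), (-0.3-2.43j), (-1.37+0j)]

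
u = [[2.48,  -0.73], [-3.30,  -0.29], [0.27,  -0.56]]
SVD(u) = [[-0.61, -0.62], [0.79, -0.53], [-0.07, -0.58]] @ diag([4.144324516674581, 0.9319196856435672]) @ [[-1.0, 0.06], [0.06, 1.0]]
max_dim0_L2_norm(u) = 4.14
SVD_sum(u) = [[2.52, -0.16], [-3.27, 0.2], [0.30, -0.02]] + [[-0.04, -0.57], [-0.03, -0.49], [-0.03, -0.54]]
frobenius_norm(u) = 4.25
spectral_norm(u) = 4.14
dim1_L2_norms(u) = [2.59, 3.31, 0.62]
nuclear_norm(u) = 5.08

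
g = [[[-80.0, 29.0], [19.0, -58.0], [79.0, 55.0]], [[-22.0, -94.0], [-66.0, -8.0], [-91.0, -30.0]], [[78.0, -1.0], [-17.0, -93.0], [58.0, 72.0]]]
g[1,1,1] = -8.0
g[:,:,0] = [[-80.0, 19.0, 79.0], [-22.0, -66.0, -91.0], [78.0, -17.0, 58.0]]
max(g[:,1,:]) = 19.0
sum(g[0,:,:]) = 44.0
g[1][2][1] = -30.0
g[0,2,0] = 79.0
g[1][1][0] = -66.0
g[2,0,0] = 78.0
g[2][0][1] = -1.0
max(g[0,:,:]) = 79.0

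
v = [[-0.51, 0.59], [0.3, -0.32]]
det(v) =-0.014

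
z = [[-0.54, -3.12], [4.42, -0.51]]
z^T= [[-0.54, 4.42],[-3.12, -0.51]]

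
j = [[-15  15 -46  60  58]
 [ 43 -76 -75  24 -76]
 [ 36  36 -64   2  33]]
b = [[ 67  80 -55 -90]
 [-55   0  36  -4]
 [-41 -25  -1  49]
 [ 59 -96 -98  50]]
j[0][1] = 15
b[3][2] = -98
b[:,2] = [-55, 36, -1, -98]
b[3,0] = 59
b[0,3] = -90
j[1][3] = 24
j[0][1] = 15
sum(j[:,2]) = -185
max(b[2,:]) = 49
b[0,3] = -90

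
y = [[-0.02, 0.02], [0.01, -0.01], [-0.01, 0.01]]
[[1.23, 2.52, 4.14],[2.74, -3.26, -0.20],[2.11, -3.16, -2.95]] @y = [[-0.04,0.04], [-0.09,0.09], [-0.04,0.04]]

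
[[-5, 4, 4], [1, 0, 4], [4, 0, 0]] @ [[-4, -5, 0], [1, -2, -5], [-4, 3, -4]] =[[8, 29, -36], [-20, 7, -16], [-16, -20, 0]]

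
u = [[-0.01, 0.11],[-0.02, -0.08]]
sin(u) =[[-0.01, 0.11], [-0.02, -0.08]]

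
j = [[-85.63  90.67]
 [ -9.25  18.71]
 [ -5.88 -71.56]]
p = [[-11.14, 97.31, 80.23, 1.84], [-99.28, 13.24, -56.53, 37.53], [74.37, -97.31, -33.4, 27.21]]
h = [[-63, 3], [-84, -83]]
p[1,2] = -56.53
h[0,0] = -63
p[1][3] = 37.53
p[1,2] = -56.53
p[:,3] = [1.84, 37.53, 27.21]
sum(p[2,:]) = -29.129999999999995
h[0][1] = 3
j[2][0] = -5.88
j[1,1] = 18.71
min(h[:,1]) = -83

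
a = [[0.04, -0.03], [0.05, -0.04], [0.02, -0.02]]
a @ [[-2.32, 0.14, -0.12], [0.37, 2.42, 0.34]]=[[-0.1, -0.07, -0.02], [-0.13, -0.09, -0.02], [-0.05, -0.05, -0.01]]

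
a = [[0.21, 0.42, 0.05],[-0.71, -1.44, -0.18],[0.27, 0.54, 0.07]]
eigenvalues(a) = [(-1.17+0j), 0j, -0j]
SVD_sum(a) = [[0.21, 0.42, 0.05], [-0.71, -1.44, -0.18], [0.27, 0.54, 0.07]] + [[0.00, -0.00, 0.0],[0.00, -0.00, 0.0],[0.00, -0.0, 0.00]] + [[0.0, -0.00, -0.0], [0.0, -0.00, -0.00], [-0.00, 0.00, 0.0]]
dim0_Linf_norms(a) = [0.71, 1.44, 0.18]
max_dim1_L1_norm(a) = 2.33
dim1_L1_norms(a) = [0.68, 2.33, 0.88]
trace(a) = -1.16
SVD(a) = [[-0.26, -0.37, -0.89], [0.90, -0.42, -0.09], [-0.34, -0.83, 0.44]] @ diag([1.7895454771144927, 0.0038694852861428266, 0.0034658942111355]) @ [[-0.44, -0.89, -0.11], [-0.86, 0.45, -0.24], [-0.27, 0.01, 0.96]]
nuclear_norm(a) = 1.80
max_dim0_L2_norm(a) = 1.59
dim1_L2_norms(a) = [0.47, 1.62, 0.61]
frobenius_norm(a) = 1.79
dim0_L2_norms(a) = [0.79, 1.59, 0.2]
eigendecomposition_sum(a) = [[0.21-0.00j, 0.42-0.00j, (0.05-0j)], [-0.71+0.00j, -1.44+0.00j, -0.18+0.00j], [(0.26-0j), 0.54-0.00j, (0.07-0j)]] + [[0.00+0.00j, -0.00+0.00j, (-0+0j)], [(-0-0j), -0.00-0.00j, 0.00-0.00j], [0.00-0.00j, 0j, 0.00+0.00j]] + [[0.00-0.00j, (-0-0j), (-0-0j)], [-0.00+0.00j, (-0+0j), 0.00+0.00j], [0j, 0.00-0.00j, -0j]]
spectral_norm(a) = 1.79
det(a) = -0.00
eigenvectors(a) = [[-0.26+0.00j, (0.12+0.57j), (0.12-0.57j)],[0.90+0.00j, -0.15-0.28j, (-0.15+0.28j)],[-0.34+0.00j, 0.75+0.00j, (0.75-0j)]]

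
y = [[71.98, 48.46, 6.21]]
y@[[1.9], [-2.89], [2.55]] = [[12.55]]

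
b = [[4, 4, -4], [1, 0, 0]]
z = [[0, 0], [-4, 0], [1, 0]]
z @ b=[[0, 0, 0], [-16, -16, 16], [4, 4, -4]]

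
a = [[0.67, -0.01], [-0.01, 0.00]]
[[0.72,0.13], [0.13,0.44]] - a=[[0.05, 0.14], [0.14, 0.44]]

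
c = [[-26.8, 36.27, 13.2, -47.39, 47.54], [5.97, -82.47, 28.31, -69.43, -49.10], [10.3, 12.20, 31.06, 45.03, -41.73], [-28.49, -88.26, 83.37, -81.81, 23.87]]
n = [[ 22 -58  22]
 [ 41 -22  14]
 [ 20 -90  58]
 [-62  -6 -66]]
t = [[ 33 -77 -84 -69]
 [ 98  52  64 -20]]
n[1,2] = 14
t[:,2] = [-84, 64]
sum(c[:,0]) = -39.019999999999996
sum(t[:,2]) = -20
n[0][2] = 22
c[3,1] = -88.26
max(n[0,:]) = 22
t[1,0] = 98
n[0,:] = [22, -58, 22]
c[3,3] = -81.81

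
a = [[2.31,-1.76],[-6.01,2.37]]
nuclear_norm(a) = 7.77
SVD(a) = [[-0.4, 0.92], [0.92, 0.40]] @ diag([7.046005734728831, 0.7242259220494928]) @ [[-0.91, 0.41],[-0.41, -0.91]]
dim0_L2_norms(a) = [6.44, 2.95]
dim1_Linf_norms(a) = [2.31, 6.01]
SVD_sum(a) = [[2.58, -1.15], [-5.89, 2.64]] + [[-0.27, -0.61], [-0.12, -0.27]]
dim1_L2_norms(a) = [2.9, 6.46]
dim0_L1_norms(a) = [8.32, 4.13]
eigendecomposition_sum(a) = [[-0.46, -0.25], [-0.84, -0.45]] + [[2.77, -1.51],[-5.17, 2.82]]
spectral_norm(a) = 7.05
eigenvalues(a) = [-0.91, 5.59]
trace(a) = 4.68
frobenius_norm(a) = 7.08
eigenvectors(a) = [[-0.48, 0.47], [-0.88, -0.88]]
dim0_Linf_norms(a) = [6.01, 2.37]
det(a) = -5.10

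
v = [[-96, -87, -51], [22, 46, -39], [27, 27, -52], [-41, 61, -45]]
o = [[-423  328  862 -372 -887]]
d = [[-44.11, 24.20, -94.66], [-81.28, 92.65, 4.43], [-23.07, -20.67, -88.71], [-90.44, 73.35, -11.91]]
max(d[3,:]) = 73.35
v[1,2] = -39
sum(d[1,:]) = 15.800000000000004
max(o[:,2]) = 862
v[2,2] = -52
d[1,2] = 4.43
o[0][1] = 328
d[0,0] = -44.11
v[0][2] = -51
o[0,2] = 862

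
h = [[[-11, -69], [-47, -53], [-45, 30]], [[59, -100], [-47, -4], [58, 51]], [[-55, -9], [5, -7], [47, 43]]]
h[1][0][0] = 59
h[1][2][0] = 58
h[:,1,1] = [-53, -4, -7]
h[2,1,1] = -7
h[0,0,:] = [-11, -69]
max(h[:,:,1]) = 51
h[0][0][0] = -11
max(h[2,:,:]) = 47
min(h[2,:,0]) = -55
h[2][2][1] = 43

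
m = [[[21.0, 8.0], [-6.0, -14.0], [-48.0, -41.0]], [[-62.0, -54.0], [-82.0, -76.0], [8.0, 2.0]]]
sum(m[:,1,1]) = -90.0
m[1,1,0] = -82.0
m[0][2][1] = -41.0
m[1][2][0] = 8.0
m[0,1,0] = -6.0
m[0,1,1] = -14.0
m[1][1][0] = -82.0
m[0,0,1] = 8.0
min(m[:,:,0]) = -82.0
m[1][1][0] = -82.0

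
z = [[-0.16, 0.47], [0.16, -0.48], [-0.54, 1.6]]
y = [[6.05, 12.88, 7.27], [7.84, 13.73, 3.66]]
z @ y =[[2.72,4.39,0.56], [-2.8,-4.53,-0.59], [9.28,15.01,1.93]]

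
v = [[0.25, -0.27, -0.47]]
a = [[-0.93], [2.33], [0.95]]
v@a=[[-1.31]]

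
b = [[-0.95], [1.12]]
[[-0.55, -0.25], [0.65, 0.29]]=b @ [[0.58, 0.26]]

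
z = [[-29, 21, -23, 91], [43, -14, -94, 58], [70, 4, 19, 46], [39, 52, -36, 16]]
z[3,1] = 52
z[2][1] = 4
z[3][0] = 39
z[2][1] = 4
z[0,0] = -29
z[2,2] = 19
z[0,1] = 21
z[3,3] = 16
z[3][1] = 52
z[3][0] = 39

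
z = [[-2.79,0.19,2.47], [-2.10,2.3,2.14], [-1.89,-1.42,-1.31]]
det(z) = 16.74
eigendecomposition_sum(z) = [[-1.47+0.61j, 0.23+0.47j, 1.27+1.04j], [(-0.54+0.64j), (0.22+0.16j), 0.84+0.17j], [-1.13-1.24j, (-0.38+0.4j), (-0.57+1.62j)]] + [[-1.47-0.61j, (0.23-0.47j), (1.27-1.04j)],  [(-0.54-0.64j), (0.22-0.16j), (0.84-0.17j)],  [-1.13+1.24j, (-0.38-0.4j), -0.57-1.62j]] + [[0.15-0.00j, -0.28-0.00j, (-0.07-0j)], [-1.03+0.00j, (1.86+0j), 0.46+0.00j], [0.37-0.00j, -0.67-0.00j, -0.16-0.00j]]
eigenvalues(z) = [(-1.82+2.4j), (-1.82-2.4j), (1.85+0j)]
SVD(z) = [[-0.70, 0.3, -0.65], [-0.71, -0.28, 0.64], [0.01, 0.91, 0.41]] @ diag([5.068252110331455, 2.9224828986670714, 1.1301390414985502]) @ [[0.68, -0.35, -0.65], [-0.68, -0.64, -0.36], [-0.29, 0.68, -0.67]]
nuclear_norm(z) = 9.12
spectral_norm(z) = 5.07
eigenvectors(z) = [[0.22-0.61j, (0.22+0.61j), 0.14+0.00j],[-0.05-0.34j, -0.05+0.34j, -0.93+0.00j],[0.68+0.00j, (0.68-0j), (0.34+0j)]]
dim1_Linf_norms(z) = [2.79, 2.3, 1.89]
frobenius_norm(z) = 5.96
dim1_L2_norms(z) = [3.73, 3.78, 2.7]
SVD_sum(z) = [[-2.40, 1.26, 2.29], [-2.44, 1.28, 2.34], [0.05, -0.03, -0.05]] + [[-0.6, -0.57, -0.32],[0.55, 0.53, 0.29],[-1.80, -1.71, -0.95]] + [[0.21, -0.50, 0.49], [-0.21, 0.49, -0.49], [-0.14, 0.32, -0.32]]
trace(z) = -1.80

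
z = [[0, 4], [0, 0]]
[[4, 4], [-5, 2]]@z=[[0, 16], [0, -20]]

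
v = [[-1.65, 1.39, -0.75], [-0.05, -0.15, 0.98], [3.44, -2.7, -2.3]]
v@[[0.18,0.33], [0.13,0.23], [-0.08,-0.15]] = [[-0.06, -0.11], [-0.11, -0.20], [0.45, 0.86]]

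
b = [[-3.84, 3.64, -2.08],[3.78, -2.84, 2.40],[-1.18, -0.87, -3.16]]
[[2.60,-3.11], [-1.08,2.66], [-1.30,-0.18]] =b@[[2.38, 0.11], [2.55, -0.63], [-1.18, 0.19]]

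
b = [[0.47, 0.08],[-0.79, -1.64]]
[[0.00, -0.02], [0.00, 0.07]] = b @ [[0.00,-0.03], [0.00,-0.03]]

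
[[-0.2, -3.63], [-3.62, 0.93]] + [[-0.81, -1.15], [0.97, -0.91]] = [[-1.01, -4.78], [-2.65, 0.02]]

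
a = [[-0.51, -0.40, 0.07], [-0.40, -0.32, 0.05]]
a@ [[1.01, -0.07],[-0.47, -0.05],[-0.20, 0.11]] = [[-0.34, 0.06], [-0.26, 0.05]]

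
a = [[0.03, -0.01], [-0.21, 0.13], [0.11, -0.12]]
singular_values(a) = [0.3, 0.04]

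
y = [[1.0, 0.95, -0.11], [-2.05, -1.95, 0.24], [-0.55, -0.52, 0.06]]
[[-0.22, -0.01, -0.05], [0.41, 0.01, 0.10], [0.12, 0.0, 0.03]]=y @ [[-0.04,0.02,-0.02], [-0.52,-0.12,-0.07], [-2.87,-0.78,-0.34]]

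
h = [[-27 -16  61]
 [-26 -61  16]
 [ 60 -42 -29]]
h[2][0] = 60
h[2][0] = 60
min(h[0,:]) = -27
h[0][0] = -27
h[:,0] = [-27, -26, 60]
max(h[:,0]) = 60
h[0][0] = -27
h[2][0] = 60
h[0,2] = 61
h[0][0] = -27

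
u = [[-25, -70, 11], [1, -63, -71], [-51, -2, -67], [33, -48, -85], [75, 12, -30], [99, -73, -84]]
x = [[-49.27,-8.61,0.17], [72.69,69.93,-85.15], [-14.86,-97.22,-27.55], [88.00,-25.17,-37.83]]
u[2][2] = -67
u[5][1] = -73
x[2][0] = -14.86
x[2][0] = -14.86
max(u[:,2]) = 11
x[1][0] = 72.69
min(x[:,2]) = -85.15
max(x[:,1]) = 69.93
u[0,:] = [-25, -70, 11]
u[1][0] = 1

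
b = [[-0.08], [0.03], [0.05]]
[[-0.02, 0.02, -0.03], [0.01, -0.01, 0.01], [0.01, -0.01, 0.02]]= b @ [[0.26,  -0.27,  0.39]]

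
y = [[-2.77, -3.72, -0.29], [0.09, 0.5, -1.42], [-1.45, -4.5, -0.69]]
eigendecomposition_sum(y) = [[-0.16,-0.98,0.5], [0.24,1.44,-0.74], [-0.30,-1.76,0.9]] + [[-1.85, -3.23, -1.61], [-0.43, -0.76, -0.38], [-1.46, -2.54, -1.27]] + [[-0.76, 0.48, 0.82], [0.28, -0.18, -0.30], [0.30, -0.19, -0.33]]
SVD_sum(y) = [[-2.07, -4.06, -0.43], [0.16, 0.31, 0.03], [-2.13, -4.18, -0.44]] + [[-0.02, -0.01, 0.20],[0.16, 0.07, -1.43],[0.03, 0.01, -0.30]] + [[-0.68, 0.35, -0.06], [-0.23, 0.12, -0.02], [0.64, -0.33, 0.06]]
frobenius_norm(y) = 6.83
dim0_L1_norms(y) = [4.31, 8.72, 2.4]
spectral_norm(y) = 6.58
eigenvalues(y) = [2.18, -3.87, -1.26]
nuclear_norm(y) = 9.16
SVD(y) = [[-0.7, -0.14, 0.7], [0.05, 0.97, 0.24], [-0.72, 0.21, -0.67]] @ diag([6.579842004684303, 1.489290382404172, 1.0891250388593956]) @ [[0.45,0.89,0.09], [0.11,0.05,-0.99], [-0.88,0.46,-0.08]]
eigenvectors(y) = [[-0.40, 0.77, -0.88], [0.58, 0.18, 0.33], [-0.71, 0.61, 0.35]]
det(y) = 10.67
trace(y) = -2.96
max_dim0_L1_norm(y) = 8.72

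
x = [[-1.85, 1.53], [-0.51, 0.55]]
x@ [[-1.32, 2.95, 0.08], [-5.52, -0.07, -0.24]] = [[-6.00, -5.56, -0.52], [-2.36, -1.54, -0.17]]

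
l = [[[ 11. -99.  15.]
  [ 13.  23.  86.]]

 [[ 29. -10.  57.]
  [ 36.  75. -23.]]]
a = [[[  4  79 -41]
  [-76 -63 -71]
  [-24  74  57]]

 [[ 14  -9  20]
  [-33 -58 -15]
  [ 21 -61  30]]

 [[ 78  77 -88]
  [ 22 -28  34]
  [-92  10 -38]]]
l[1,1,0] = 36.0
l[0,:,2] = [15.0, 86.0]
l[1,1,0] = 36.0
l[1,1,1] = 75.0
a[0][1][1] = -63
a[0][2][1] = 74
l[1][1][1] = 75.0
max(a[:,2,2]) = 57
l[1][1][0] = 36.0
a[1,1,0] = -33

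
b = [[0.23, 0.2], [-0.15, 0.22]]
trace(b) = 0.45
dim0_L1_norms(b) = [0.38, 0.42]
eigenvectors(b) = [[(0.76+0j), (0.76-0j)],[(-0.02+0.65j), -0.02-0.65j]]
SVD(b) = [[0.94, 0.35], [0.35, -0.94]] @ diag([0.31053895384274843, 0.25954875870682054]) @ [[0.53, 0.85],  [0.85, -0.53]]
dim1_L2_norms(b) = [0.3, 0.27]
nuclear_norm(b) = 0.57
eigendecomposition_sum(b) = [[(0.12+0.08j), (0.1-0.13j)], [(-0.08+0.1j), 0.11+0.09j]] + [[0.12-0.08j, 0.10+0.13j], [-0.08-0.10j, (0.11-0.09j)]]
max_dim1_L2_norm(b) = 0.3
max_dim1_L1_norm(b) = 0.43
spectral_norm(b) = 0.31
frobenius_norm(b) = 0.40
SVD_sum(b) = [[0.15, 0.25],[0.06, 0.09]] + [[0.08, -0.05],[-0.21, 0.13]]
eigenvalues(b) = [(0.23+0.17j), (0.23-0.17j)]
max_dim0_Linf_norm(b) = 0.23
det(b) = 0.08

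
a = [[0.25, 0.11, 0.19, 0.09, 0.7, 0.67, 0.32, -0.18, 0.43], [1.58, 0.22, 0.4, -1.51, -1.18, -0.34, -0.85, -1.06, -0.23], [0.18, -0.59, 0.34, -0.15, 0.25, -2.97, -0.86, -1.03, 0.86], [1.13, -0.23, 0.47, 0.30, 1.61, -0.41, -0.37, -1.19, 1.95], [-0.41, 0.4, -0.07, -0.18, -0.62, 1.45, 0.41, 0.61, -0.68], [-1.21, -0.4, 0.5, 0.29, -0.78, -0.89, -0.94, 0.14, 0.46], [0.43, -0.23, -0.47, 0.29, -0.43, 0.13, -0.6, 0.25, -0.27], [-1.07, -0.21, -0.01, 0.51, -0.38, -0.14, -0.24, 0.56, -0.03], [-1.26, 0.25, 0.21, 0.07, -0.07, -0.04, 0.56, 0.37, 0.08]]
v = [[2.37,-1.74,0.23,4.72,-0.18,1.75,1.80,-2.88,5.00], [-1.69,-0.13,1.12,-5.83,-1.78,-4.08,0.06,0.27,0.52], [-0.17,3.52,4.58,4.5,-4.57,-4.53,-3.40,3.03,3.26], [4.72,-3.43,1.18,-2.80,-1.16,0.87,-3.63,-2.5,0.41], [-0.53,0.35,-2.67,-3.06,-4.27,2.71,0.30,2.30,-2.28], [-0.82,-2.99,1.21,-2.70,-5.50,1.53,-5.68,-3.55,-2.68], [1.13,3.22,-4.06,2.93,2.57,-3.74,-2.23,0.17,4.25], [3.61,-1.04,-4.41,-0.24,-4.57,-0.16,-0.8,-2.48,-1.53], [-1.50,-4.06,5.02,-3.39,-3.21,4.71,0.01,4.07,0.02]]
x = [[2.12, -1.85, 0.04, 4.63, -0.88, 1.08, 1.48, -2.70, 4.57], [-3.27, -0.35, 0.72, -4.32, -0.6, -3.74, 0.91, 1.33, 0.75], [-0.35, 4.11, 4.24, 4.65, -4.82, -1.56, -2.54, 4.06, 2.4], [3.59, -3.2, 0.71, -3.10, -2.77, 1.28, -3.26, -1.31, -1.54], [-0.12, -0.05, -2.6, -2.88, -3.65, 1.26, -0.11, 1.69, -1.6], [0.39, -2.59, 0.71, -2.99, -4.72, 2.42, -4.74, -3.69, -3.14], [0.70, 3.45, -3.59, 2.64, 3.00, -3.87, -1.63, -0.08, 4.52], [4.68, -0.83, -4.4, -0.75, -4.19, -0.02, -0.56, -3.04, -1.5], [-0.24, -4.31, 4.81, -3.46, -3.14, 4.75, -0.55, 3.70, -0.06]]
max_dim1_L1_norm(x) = 28.73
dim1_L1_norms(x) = [19.35, 15.99, 28.73, 20.76, 13.96, 25.39, 23.48, 19.97, 25.02]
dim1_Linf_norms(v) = [5.0, 5.83, 4.58, 4.72, 4.27, 5.68, 4.25, 4.57, 5.02]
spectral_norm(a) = 4.65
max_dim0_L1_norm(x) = 29.42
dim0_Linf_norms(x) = [4.68, 4.31, 4.81, 4.65, 4.82, 4.75, 4.74, 4.06, 4.57]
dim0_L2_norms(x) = [7.13, 8.28, 9.04, 10.4, 10.2, 8.01, 6.77, 8.17, 8.04]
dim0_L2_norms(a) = [2.9, 0.97, 1.03, 1.69, 2.42, 3.53, 1.87, 2.13, 2.35]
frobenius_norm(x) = 25.58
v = x + a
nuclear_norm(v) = 70.26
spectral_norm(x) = 15.98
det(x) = -759677.80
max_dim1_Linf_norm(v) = 5.83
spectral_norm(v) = 15.86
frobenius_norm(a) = 6.72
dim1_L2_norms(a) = [1.17, 2.9, 3.46, 3.12, 1.96, 2.12, 1.11, 1.41, 1.47]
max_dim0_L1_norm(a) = 7.52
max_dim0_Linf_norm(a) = 2.97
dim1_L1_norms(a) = [2.94, 7.37, 7.23, 7.66, 4.83, 5.61, 3.1, 3.15, 2.91]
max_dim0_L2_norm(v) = 11.01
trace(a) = -0.36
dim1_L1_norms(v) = [20.67, 15.48, 31.56, 20.7, 18.47, 26.66, 24.3, 18.84, 25.99]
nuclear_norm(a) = 13.86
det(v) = 13176700.05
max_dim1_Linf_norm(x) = 4.82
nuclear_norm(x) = 64.31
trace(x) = -3.05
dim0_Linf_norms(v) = [4.72, 4.06, 5.02, 5.83, 5.5, 4.71, 5.68, 4.07, 5.0]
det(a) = 0.00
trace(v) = -3.41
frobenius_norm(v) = 26.92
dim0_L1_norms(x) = [15.46, 20.74, 21.82, 29.42, 27.77, 19.98, 15.78, 21.6, 20.08]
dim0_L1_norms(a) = [7.52, 2.64, 2.66, 3.39, 6.02, 7.04, 5.15, 5.39, 4.99]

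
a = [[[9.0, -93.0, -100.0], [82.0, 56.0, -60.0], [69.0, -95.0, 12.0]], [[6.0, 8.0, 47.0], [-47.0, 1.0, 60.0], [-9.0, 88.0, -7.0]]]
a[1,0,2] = 47.0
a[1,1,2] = 60.0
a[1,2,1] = 88.0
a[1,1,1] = 1.0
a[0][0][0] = 9.0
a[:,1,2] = [-60.0, 60.0]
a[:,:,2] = [[-100.0, -60.0, 12.0], [47.0, 60.0, -7.0]]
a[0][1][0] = 82.0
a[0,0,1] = -93.0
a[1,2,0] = -9.0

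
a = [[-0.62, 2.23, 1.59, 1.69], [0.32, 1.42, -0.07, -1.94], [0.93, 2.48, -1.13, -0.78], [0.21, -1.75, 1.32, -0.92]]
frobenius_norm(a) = 5.59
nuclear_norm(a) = 9.80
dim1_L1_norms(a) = [6.13, 3.75, 5.32, 4.2]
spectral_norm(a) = 4.07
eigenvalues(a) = [(-2.21+0.49j), (-2.21-0.49j), (1.59+0.41j), (1.59-0.41j)]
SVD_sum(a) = [[0.16, 1.87, -0.3, 0.01], [0.12, 1.4, -0.23, 0.01], [0.22, 2.65, -0.43, 0.02], [-0.16, -1.89, 0.31, -0.01]] + [[-0.79, 0.25, 1.22, 2.08], [0.49, -0.15, -0.75, -1.28], [0.38, -0.12, -0.59, -1.0], [0.11, -0.03, -0.17, -0.29]] + [[-0.01,0.11,0.67,-0.41],  [-0.01,0.16,0.96,-0.59],  [0.0,-0.03,-0.17,0.11],  [-0.01,0.19,1.13,-0.69]] + [[0.02, -0.00, 0.0, 0.01], [-0.28, 0.02, -0.05, -0.08], [0.32, -0.02, 0.06, 0.09], [0.27, -0.02, 0.05, 0.08]]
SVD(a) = [[-0.47, 0.78, -0.41, 0.04], [-0.35, -0.48, -0.59, -0.55], [-0.66, -0.38, 0.11, 0.64], [0.47, -0.11, -0.69, 0.54]] @ diag([4.0699924716268345, 3.256760866409157, 1.9410096085314437, 0.5347444618837952]) @ [[-0.08, -0.98, 0.16, -0.01], [-0.31, 0.10, 0.48, 0.82], [0.01, -0.14, -0.84, 0.52], [0.95, -0.05, 0.18, 0.26]]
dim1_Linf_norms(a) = [2.23, 1.94, 2.48, 1.75]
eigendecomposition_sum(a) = [[(-0.59+0.37j), 0.27+1.69j, (0.5-1.83j), (0.99+1.32j)], [(0.1-0.18j), (-0.3-0.4j), 0.12+0.54j, (-0.43-0.2j)], [0.30+0.01j, 0.31-0.67j, -0.62+0.54j, -0.04-0.71j], [(0.04-0.29j), (-0.63-0.36j), (0.47+0.65j), -0.70-0.03j]] + [[-0.59-0.37j, 0.27-1.69j, 0.50+1.83j, 0.99-1.32j], [(0.1+0.18j), -0.30+0.40j, 0.12-0.54j, -0.43+0.20j], [0.30-0.01j, (0.31+0.67j), (-0.62-0.54j), (-0.04+0.71j)], [0.04+0.29j, -0.63+0.36j, 0.47-0.65j, -0.70+0.03j]] + [[0.28+0.27j, (0.85-3.55j), (0.29+1.43j), -0.14+2.51j], [(0.06+0.16j), (1.01-1.24j), (-0.16+0.62j), -0.54+0.97j], [0.16+0.21j, 0.93-2.32j, 0.05+1.00j, -0.35+1.69j], [(0.07+0.01j), -0.24-0.61j, 0.19+0.18j, (0.24+0.38j)]] + [[(0.28-0.27j), (0.85+3.55j), (0.29-1.43j), -0.14-2.51j], [0.06-0.16j, 1.01+1.24j, -0.16-0.62j, -0.54-0.97j], [0.16-0.21j, 0.93+2.32j, 0.05-1.00j, -0.35-1.69j], [(0.07-0.01j), (-0.24+0.61j), (0.19-0.18j), 0.24-0.38j]]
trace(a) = -1.25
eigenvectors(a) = [[(0.83+0j), (0.83-0j), 0.77+0.00j, (0.77-0j)], [(-0.21+0.11j), -0.21-0.11j, (0.3+0.15j), (0.3-0.15j)], [(-0.3-0.2j), (-0.3+0.2j), (0.52+0.08j), (0.52-0.08j)], [-0.22+0.27j, -0.22-0.27j, (0.11-0.08j), 0.11+0.08j]]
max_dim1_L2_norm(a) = 3.28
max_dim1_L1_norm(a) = 6.13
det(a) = 13.76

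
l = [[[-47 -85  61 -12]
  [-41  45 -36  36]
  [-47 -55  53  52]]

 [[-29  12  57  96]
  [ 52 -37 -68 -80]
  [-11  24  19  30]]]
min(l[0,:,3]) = -12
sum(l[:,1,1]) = 8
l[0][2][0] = -47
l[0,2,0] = -47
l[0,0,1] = -85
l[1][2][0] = -11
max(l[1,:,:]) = 96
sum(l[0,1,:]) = 4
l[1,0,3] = 96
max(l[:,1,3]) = 36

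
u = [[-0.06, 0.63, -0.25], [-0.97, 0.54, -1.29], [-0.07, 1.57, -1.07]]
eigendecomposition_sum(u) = [[(-0.11+0j),(-0.01+0j),(0.05-0j)], [(0.06-0j),0.01-0.00j,-0.03+0.00j], [0.12-0.00j,0.02-0.00j,-0.05+0.00j]] + [[(0.03+0.21j), 0.32-0.02j, -0.15+0.21j], [(-0.52+0.21j), 0.27+0.80j, -0.63-0.23j], [-0.09+0.52j, 0.78+0.19j, -0.51+0.39j]] + [[0.03-0.21j, (0.32+0.02j), (-0.15-0.21j)],  [-0.52-0.21j, (0.27-0.8j), (-0.63+0.23j)],  [-0.09-0.52j, 0.78-0.19j, -0.51-0.39j]]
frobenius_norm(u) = 2.64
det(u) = -0.31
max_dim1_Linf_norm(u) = 1.57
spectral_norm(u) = 2.44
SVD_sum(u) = [[-0.17, 0.42, -0.42], [-0.41, 1.03, -1.03], [-0.50, 1.24, -1.23]] + [[0.19, 0.17, 0.09], [-0.55, -0.49, -0.27], [0.4, 0.35, 0.19]] + [[-0.08, 0.05, 0.08],[-0.0, 0.0, 0.0],[0.03, -0.02, -0.03]]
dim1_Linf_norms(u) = [0.63, 1.29, 1.57]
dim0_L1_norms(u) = [1.1, 2.74, 2.61]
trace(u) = -0.59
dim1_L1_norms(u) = [0.94, 2.8, 2.71]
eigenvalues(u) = [(-0.16+0j), (-0.22+1.4j), (-0.22-1.4j)]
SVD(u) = [[-0.25, 0.26, -0.93], [-0.62, -0.78, -0.05], [-0.74, 0.56, 0.36]] @ diag([2.4395474828553962, 1.0032946327695886, 0.12770261841338487]) @ [[0.27, -0.68, 0.68], [0.70, 0.62, 0.34], [0.66, -0.38, -0.65]]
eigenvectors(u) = [[0.64+0.00j, -0.07+0.26j, -0.07-0.26j], [-0.37+0.00j, -0.70+0.00j, (-0.7-0j)], [-0.68+0.00j, -0.36+0.56j, -0.36-0.56j]]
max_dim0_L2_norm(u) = 1.78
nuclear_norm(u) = 3.57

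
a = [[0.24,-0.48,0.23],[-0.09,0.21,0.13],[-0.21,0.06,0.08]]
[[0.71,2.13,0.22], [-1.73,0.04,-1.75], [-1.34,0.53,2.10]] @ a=[[-0.07, 0.12, 0.46], [-0.05, 0.73, -0.53], [-0.81, 0.88, -0.07]]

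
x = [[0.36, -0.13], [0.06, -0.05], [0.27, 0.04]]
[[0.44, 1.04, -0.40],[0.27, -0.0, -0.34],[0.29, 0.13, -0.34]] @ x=[[0.11, -0.13],[0.01, -0.05],[0.02, -0.06]]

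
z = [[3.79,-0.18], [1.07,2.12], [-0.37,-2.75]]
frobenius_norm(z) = 5.27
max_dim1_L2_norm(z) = 3.79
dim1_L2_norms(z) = [3.79, 2.37, 2.77]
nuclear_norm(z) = 7.40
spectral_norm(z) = 4.13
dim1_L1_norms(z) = [3.97, 3.19, 3.12]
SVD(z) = [[-0.79, 0.59],[-0.47, -0.42],[0.39, 0.69]] @ diag([4.125606745044164, 3.2733116236078255]) @ [[-0.88, -0.47],[0.47, -0.88]]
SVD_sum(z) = [[2.89, 1.53],  [1.71, 0.90],  [-1.42, -0.75]] + [[0.90, -1.71], [-0.64, 1.22], [1.05, -2.00]]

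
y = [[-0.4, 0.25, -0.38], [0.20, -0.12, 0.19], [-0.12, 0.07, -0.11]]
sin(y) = [[-0.37, 0.23, -0.35], [0.19, -0.11, 0.18], [-0.11, 0.07, -0.1]]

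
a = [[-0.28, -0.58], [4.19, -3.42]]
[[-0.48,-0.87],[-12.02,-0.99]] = a @ [[-1.57, 0.71], [1.59, 1.16]]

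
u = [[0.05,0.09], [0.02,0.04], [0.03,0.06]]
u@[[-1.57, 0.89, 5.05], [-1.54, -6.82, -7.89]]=[[-0.22, -0.57, -0.46],  [-0.09, -0.26, -0.21],  [-0.14, -0.38, -0.32]]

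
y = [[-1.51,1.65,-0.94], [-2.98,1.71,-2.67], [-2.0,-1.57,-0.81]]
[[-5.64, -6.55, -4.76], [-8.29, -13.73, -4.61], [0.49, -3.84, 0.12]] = y @ [[1.20,1.53,2.35],[-2.07,-0.96,-1.96],[0.44,2.82,-2.15]]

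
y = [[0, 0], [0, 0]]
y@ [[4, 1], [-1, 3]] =[[0, 0], [0, 0]]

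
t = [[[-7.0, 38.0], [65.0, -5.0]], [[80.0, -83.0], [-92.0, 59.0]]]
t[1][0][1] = -83.0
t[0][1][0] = 65.0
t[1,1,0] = -92.0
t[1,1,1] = 59.0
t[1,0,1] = -83.0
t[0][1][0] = 65.0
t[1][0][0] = 80.0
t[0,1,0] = 65.0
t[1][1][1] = 59.0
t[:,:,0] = [[-7.0, 65.0], [80.0, -92.0]]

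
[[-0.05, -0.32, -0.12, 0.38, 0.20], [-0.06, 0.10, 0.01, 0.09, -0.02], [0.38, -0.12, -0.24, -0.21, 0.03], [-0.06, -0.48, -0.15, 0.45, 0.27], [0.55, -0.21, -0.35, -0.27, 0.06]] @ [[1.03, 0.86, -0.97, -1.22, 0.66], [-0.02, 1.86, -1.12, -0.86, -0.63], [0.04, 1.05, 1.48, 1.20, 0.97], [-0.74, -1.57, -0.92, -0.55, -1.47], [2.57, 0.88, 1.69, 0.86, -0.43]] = [[0.18, -1.18, 0.22, 0.16, -0.59],[-0.18, -0.01, -0.16, -0.07, -0.22],[0.62, 0.21, -0.35, -0.51, 0.39],[0.30, -1.57, 0.42, 0.29, -0.66],[0.91, 0.19, -0.47, -0.71, 0.53]]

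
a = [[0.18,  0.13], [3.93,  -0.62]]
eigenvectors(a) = [[0.30, -0.11],[0.96, 0.99]]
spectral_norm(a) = 3.98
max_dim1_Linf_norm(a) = 3.93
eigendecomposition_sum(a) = [[0.45,0.05], [1.44,0.15]] + [[-0.27, 0.08],[2.49, -0.77]]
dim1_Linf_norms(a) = [0.18, 3.93]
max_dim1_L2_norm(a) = 3.98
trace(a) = -0.44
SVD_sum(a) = [[0.16, -0.02], [3.93, -0.61]] + [[0.02, 0.15], [-0.0, -0.01]]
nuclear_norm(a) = 4.14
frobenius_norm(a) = 3.98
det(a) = -0.62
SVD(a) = [[-0.04,-1.00],[-1.00,0.04]] @ diag([3.9817280253949727, 0.1563391562732992]) @ [[-0.99, 0.15],[-0.15, -0.99]]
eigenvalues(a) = [0.6, -1.04]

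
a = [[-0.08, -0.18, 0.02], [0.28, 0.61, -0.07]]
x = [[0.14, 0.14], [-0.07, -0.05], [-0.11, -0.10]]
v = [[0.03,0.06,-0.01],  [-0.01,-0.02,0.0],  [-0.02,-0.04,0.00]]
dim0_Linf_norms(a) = [0.28, 0.61, 0.07]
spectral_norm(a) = 0.70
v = x @ a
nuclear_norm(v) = 0.09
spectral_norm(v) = 0.08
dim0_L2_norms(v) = [0.04, 0.07, 0.01]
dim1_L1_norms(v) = [0.1, 0.03, 0.06]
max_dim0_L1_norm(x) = 0.32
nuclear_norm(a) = 0.71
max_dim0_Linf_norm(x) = 0.14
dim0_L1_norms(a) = [0.36, 0.79, 0.09]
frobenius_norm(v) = 0.08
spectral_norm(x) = 0.26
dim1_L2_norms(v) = [0.07, 0.02, 0.04]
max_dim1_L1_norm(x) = 0.28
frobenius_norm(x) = 0.26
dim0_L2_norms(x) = [0.19, 0.18]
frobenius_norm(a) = 0.70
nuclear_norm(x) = 0.28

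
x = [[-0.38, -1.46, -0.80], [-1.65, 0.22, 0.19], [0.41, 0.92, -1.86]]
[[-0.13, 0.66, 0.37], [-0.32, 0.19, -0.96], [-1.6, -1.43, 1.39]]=x @ [[0.23, -0.15, 0.5], [-0.37, -0.64, -0.03], [0.73, 0.42, -0.65]]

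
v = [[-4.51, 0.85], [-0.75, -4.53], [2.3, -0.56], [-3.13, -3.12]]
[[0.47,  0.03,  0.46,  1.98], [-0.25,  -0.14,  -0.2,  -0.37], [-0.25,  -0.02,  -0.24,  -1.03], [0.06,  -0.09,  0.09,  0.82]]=v @ [[-0.09, 0.0, -0.09, -0.41], [0.07, 0.03, 0.06, 0.15]]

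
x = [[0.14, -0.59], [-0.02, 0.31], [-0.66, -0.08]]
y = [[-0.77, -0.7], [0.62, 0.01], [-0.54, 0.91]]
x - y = [[0.91, 0.11],  [-0.64, 0.30],  [-0.12, -0.99]]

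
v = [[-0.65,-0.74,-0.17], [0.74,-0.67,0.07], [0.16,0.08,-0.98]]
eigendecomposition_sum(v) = [[(-0.32+0.38j),-0.37-0.32j,(-0.08-0.07j)], [0.37+0.32j,-0.31+0.36j,(-0.07+0.08j)], [0.08+0.07j,(-0.06+0.08j),(-0.02+0.02j)]] + [[(-0.32-0.38j),(-0.37+0.32j),(-0.08+0.07j)],  [(0.37-0.32j),(-0.31-0.36j),-0.07-0.08j],  [(0.08-0.07j),(-0.06-0.08j),(-0.02-0.02j)]] + [[-0.00+0.00j, 0.00+0.00j, -0.01-0.00j], [-0j, -0.05-0.00j, (0.22+0j)], [(-0.01+0j), (0.21+0j), -0.95-0.00j]]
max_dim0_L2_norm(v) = 1.0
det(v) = -1.00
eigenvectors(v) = [[0.71+0.00j, (0.71-0j), (0.01+0j)],[-0.69j, 0.69j, -0.22+0.00j],[(-0.01-0.15j), (-0.01+0.15j), 0.98+0.00j]]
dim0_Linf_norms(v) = [0.74, 0.74, 0.98]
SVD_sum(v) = [[0.15,-0.41,0.07], [0.3,-0.82,0.13], [-0.06,0.16,-0.03]] + [[-0.54,-0.28,-0.53], [0.2,0.11,0.2], [-0.34,-0.18,-0.33]] + [[-0.26,-0.05,0.29], [0.24,0.04,-0.26], [0.56,0.1,-0.62]]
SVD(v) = [[0.44, -0.81, -0.4],[0.88, 0.30, 0.36],[-0.17, -0.51, 0.84]] @ diag([1.001776576143183, 1.0000276204735499, 0.9945795341654944]) @ [[0.34, -0.93, 0.15], [0.67, 0.35, 0.66], [0.66, 0.12, -0.74]]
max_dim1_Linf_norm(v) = 0.98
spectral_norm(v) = 1.00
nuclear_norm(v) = 3.00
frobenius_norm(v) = 1.73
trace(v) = -2.30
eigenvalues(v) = [(-0.65+0.76j), (-0.65-0.76j), (-1+0j)]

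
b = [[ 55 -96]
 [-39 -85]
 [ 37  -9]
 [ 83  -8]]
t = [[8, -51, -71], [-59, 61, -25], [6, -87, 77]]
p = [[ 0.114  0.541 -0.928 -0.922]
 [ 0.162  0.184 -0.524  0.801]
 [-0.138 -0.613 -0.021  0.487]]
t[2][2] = 77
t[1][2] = -25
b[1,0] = -39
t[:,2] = [-71, -25, 77]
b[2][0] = 37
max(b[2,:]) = 37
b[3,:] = [83, -8]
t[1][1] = 61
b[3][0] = 83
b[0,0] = 55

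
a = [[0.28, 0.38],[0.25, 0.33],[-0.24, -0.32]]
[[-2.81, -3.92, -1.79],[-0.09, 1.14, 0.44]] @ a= [[-1.34,-1.79], [0.15,0.20]]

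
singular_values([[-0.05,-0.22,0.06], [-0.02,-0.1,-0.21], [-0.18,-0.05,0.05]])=[0.27, 0.23, 0.14]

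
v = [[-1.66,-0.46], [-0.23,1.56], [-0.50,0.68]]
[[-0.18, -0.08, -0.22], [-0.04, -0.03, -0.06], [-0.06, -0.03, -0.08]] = v@[[0.11,0.05,0.14], [-0.01,-0.01,-0.02]]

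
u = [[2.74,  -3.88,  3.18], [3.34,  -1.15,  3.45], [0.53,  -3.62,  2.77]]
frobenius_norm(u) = 8.84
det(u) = 17.78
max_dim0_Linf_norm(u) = 3.88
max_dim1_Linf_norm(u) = 3.88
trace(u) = 4.36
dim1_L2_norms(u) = [5.72, 4.94, 4.59]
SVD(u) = [[-0.68, 0.12, -0.72], [-0.53, -0.76, 0.37], [-0.50, 0.64, 0.58]] @ diag([8.375717008648918, 2.710529825442719, 0.7833215536512955]) @ [[-0.47, 0.61, -0.64], [-0.69, -0.71, -0.17], [-0.56, 0.36, 0.75]]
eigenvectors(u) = [[(-0.42-0.38j), (-0.42+0.38j), -0.58+0.00j],[(-0.66+0j), (-0.66-0j), (0.32+0j)],[(-0.15-0.46j), -0.15+0.46j, 0.75+0.00j]]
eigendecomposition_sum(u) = [[(1.2+0.95j),-1.86+1.25j,(1.73+0.21j)],  [1.77-0.12j,-0.62+2.52j,(1.65-1.17j)],  [(0.49+1.21j),-1.91+0.15j,(1.2+0.88j)]] + [[1.20-0.95j, -1.86-1.25j, 1.73-0.21j], [1.77+0.12j, (-0.62-2.52j), (1.65+1.17j)], [(0.49-1.21j), (-1.91-0.15j), (1.2-0.88j)]] + [[0.35-0.00j, -0.16-0.00j, -0.29-0.00j], [-0.19+0.00j, 0.09+0.00j, (0.16+0j)], [-0.44+0.00j, (0.2+0j), (0.37+0j)]]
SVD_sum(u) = [[2.65, -3.44, 3.66], [2.09, -2.71, 2.89], [1.97, -2.56, 2.72]] + [[-0.23,-0.24,-0.06], [1.41,1.46,0.35], [-1.19,-1.23,-0.29]] + [[0.32, -0.21, -0.42], [-0.16, 0.11, 0.22], [-0.25, 0.17, 0.34]]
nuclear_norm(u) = 11.87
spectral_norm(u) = 8.38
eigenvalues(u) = [(1.78+4.36j), (1.78-4.36j), (0.8+0j)]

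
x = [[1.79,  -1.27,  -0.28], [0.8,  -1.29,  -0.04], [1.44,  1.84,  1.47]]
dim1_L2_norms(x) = [2.21, 1.52, 2.76]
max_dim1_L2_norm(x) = 2.76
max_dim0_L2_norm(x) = 2.58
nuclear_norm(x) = 5.77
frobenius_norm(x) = 3.85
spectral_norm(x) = 2.88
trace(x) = 1.97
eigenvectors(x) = [[(0.02-0.36j), 0.02+0.36j, -0.25+0.00j], [(-0.01-0.1j), (-0.01+0.1j), (-0.69+0j)], [-0.93+0.00j, (-0.93-0j), 0.67+0.00j]]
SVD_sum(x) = [[-0.08, -0.98, -0.53], [-0.08, -0.96, -0.52], [0.17, 2.12, 1.14]] + [[1.82,-0.37,0.41],[0.96,-0.2,0.22],[1.28,-0.26,0.29]] + [[0.05,0.08,-0.16], [-0.09,-0.13,0.26], [-0.01,-0.02,0.04]]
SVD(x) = [[-0.39, -0.75, 0.54], [-0.38, -0.40, -0.83], [0.84, -0.53, -0.13]] @ diag([2.8774244224241756, 2.532094451074494, 0.36073034814755256]) @ [[0.07, 0.88, 0.47], [-0.96, 0.2, -0.22], [0.28, 0.44, -0.85]]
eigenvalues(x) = [(1.47+0.77j), (1.47-0.77j), (-0.96+0j)]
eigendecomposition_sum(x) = [[0.84+0.38j, -0.44+0.14j, -0.14+0.28j], [0.25+0.07j, -0.12+0.06j, -0.03+0.09j], [0.86-2.19j, (0.41+1.12j), (0.74+0.33j)]] + [[0.84-0.38j, (-0.44-0.14j), (-0.14-0.28j)], [(0.25-0.07j), (-0.12-0.06j), (-0.03-0.09j)], [0.86+2.19j, (0.41-1.12j), (0.74-0.33j)]] + [[0.11+0.00j, (-0.38-0j), 0.01+0.00j], [0.30+0.00j, (-1.05-0j), (0.02+0j)], [(-0.29-0j), (1.02+0j), -0.02-0.00j]]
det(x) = -2.63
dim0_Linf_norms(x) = [1.79, 1.84, 1.47]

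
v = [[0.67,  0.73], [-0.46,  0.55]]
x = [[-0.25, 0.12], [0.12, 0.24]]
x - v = [[-0.92, -0.61], [0.58, -0.31]]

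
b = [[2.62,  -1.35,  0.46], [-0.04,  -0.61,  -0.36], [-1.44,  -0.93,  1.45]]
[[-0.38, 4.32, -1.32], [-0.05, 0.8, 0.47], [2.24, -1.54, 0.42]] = b @ [[-0.48, 1.2, -0.61], [-0.37, -1.06, -0.40], [0.83, -0.55, -0.57]]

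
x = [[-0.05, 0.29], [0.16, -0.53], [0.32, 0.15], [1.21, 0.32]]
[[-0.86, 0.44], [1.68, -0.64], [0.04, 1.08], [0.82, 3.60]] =x@[[1.40, 2.46], [-2.74, 1.95]]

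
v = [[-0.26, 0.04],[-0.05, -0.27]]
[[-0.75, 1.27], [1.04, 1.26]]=v @ [[2.22, -5.45], [-4.27, -3.65]]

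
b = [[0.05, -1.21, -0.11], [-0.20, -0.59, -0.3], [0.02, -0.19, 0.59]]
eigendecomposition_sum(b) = [[-0.19,-0.89,-0.20], [-0.14,-0.68,-0.15], [-0.02,-0.08,-0.02]] + [[0.21, -0.25, -0.17], [-0.04, 0.04, 0.03], [-0.03, 0.04, 0.03]] + [[0.03, -0.07, 0.25], [-0.02, 0.05, -0.18], [0.07, -0.16, 0.58]]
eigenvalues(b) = [-0.88, 0.28, 0.66]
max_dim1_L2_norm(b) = 1.22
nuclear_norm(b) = 2.21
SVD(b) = [[0.88,-0.11,-0.45], [0.46,0.36,0.81], [0.08,-0.92,0.37]] @ diag([1.3703716692205168, 0.6567980648520939, 0.17915856162717295]) @ [[-0.03, -0.99, -0.14],[-0.15, 0.14, -0.98],[-0.99, 0.01, 0.15]]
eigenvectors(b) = [[0.79, 0.97, 0.39], [0.61, -0.17, -0.27], [0.07, -0.16, 0.88]]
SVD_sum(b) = [[-0.04, -1.20, -0.17], [-0.02, -0.63, -0.09], [-0.0, -0.1, -0.01]] + [[0.01,-0.01,0.07], [-0.04,0.03,-0.23], [0.09,-0.09,0.59]] + [[0.08, -0.0, -0.01],[-0.14, 0.0, 0.02],[-0.07, 0.0, 0.01]]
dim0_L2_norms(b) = [0.21, 1.36, 0.67]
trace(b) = 0.05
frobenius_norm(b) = 1.53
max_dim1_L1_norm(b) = 1.37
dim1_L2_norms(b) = [1.22, 0.69, 0.62]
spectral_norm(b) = 1.37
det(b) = -0.16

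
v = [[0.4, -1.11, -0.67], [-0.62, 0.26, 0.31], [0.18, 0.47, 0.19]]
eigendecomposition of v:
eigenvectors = [[0.82, -0.38, 0.26], [-0.56, -0.66, -0.43], [-0.11, 0.65, 0.86]]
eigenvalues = [1.24, -0.4, 0.01]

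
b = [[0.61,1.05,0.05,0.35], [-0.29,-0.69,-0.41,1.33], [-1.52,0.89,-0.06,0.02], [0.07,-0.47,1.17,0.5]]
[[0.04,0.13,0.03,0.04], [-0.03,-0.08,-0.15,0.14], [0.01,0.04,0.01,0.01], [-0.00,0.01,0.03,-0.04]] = b@[[0.01,0.03,0.01,0.0], [0.03,0.10,0.04,0.01], [0.01,0.04,0.07,-0.07], [0.00,0.01,-0.07,0.09]]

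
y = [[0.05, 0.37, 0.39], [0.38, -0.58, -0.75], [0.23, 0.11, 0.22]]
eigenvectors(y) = [[0.42, -0.53, 0.04], [-0.91, 0.4, -0.72], [0.0, -0.75, 0.69]]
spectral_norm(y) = 1.15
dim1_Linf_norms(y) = [0.39, 0.75, 0.23]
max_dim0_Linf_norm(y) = 0.75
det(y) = -0.03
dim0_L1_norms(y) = [0.66, 1.06, 1.36]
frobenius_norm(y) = 1.20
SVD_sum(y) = [[-0.12,0.31,0.38], [0.25,-0.61,-0.77], [-0.04,0.11,0.13]] + [[0.17,0.02,0.04], [0.13,0.02,0.03], [0.27,0.04,0.06]] + [[0.0, 0.04, -0.03], [0.0, 0.01, -0.01], [-0.00, -0.03, 0.03]]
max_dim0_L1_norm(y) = 1.36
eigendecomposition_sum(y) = [[-0.20,0.25,0.28], [0.44,-0.55,-0.6], [-0.0,0.0,0.0]] + [[0.26,0.12,0.11], [-0.20,-0.09,-0.08], [0.37,0.17,0.16]] + [[-0.01,  -0.0,  0.0], [0.14,  0.06,  -0.06], [-0.13,  -0.06,  0.06]]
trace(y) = -0.31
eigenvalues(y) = [-0.75, 0.32, 0.12]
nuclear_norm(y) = 1.58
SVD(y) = [[0.44, 0.49, -0.75], [-0.88, 0.38, -0.27], [0.16, 0.78, 0.60]] @ diag([1.1458382461297718, 0.3611798790385993, 0.06930951366090429]) @ [[-0.24, 0.60, 0.76],[0.97, 0.12, 0.21],[-0.03, -0.79, 0.62]]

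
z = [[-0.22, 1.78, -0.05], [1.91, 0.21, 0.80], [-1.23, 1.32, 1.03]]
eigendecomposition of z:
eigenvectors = [[0.59,  -0.52,  0.60], [-0.64,  -0.39,  0.76], [0.49,  0.76,  0.27]]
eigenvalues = [-2.18, 1.19, 2.01]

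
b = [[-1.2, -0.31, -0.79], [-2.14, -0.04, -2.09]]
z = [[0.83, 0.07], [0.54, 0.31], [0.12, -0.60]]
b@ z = [[-1.26, 0.29],  [-2.05, 1.09]]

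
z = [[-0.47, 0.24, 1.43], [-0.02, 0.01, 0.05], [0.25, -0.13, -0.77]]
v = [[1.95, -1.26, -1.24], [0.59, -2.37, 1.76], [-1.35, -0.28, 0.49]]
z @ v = [[-2.71, -0.38, 1.71], [-0.1, -0.01, 0.07], [1.45, 0.21, -0.92]]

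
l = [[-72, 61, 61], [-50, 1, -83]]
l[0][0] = -72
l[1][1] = 1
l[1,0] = -50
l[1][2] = -83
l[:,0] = [-72, -50]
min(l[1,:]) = -83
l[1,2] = -83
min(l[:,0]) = -72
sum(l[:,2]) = -22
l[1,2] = -83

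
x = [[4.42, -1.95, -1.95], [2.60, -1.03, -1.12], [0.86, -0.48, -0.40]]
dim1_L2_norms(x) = [5.21, 3.01, 1.06]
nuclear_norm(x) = 6.25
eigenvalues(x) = [2.89, 0.0, 0.1]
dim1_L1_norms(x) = [8.32, 4.75, 1.74]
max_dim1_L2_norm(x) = 5.21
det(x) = 0.00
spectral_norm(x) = 6.11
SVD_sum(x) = [[4.43, -1.92, -1.95],[2.56, -1.11, -1.13],[0.9, -0.39, -0.4]] + [[-0.01, -0.03, -0.00],[0.04, 0.08, 0.0],[-0.04, -0.09, -0.01]] + [[-0.00,0.0,-0.00], [0.0,-0.00,0.00], [0.00,-0.0,0.00]]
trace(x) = 2.99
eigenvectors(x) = [[-0.84, -0.31, 0.06], [-0.52, 0.23, 0.77], [-0.14, -0.92, -0.64]]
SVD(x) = [[-0.85,  0.23,  -0.47],[-0.49,  -0.65,  0.58],[-0.17,  0.72,  0.67]] @ diag([6.109669033040398, 0.13653416368298663, 0.0016519245154609208]) @ [[-0.85, 0.37, 0.37], [-0.42, -0.91, -0.05], [0.32, -0.20, 0.93]]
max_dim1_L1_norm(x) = 8.32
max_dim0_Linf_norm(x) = 4.42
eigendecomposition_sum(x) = [[4.43, -1.97, -1.96], [2.72, -1.21, -1.2], [0.76, -0.34, -0.34]] + [[-0.0, 0.0, 0.0], [0.0, -0.0, -0.0], [-0.01, 0.01, 0.01]] + [[-0.01, 0.01, 0.01], [-0.13, 0.18, 0.09], [0.1, -0.15, -0.07]]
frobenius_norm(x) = 6.11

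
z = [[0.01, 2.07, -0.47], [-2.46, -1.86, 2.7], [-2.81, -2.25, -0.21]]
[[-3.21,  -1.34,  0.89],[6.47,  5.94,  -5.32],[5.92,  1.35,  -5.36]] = z @ [[-1.0,-0.39,1.63], [-1.43,-0.27,0.37], [0.50,1.66,-0.23]]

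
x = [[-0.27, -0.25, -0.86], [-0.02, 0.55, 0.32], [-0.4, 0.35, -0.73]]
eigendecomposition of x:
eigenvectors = [[0.67, 0.90, 0.5], [-0.13, 0.25, -0.80], [0.73, -0.37, -0.34]]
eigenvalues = [-1.16, 0.01, 0.7]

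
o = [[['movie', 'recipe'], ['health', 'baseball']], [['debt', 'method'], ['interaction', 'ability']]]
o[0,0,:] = ['movie', 'recipe']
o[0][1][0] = 'health'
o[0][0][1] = 'recipe'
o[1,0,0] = 'debt'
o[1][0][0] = 'debt'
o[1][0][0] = 'debt'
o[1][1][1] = 'ability'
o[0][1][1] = 'baseball'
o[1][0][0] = 'debt'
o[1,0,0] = 'debt'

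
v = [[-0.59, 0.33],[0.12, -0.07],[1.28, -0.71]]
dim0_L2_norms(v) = [1.41, 0.79]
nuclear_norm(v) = 1.62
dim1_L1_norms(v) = [0.92, 0.19, 1.99]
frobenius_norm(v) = 1.62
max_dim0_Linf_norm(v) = 1.28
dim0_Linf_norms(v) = [1.28, 0.71]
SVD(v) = [[-0.42, 0.51],  [0.09, -0.80],  [0.90, 0.31]] @ diag([1.6182666115201525, 0.0036296059131553267]) @ [[0.87,-0.49], [0.49,0.87]]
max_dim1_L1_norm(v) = 1.99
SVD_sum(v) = [[-0.59, 0.33], [0.12, -0.07], [1.28, -0.71]] + [[0.0, 0.00], [-0.00, -0.0], [0.00, 0.00]]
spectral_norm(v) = 1.62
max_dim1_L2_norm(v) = 1.46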